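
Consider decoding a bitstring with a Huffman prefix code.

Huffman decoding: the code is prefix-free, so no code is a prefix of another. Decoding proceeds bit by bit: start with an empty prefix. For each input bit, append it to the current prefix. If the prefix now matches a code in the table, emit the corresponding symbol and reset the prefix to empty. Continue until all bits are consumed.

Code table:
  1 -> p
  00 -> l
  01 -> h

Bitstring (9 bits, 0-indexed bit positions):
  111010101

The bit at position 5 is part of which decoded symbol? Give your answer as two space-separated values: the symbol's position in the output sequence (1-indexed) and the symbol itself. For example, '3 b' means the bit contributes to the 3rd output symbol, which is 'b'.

Bit 0: prefix='1' -> emit 'p', reset
Bit 1: prefix='1' -> emit 'p', reset
Bit 2: prefix='1' -> emit 'p', reset
Bit 3: prefix='0' (no match yet)
Bit 4: prefix='01' -> emit 'h', reset
Bit 5: prefix='0' (no match yet)
Bit 6: prefix='01' -> emit 'h', reset
Bit 7: prefix='0' (no match yet)
Bit 8: prefix='01' -> emit 'h', reset

Answer: 5 h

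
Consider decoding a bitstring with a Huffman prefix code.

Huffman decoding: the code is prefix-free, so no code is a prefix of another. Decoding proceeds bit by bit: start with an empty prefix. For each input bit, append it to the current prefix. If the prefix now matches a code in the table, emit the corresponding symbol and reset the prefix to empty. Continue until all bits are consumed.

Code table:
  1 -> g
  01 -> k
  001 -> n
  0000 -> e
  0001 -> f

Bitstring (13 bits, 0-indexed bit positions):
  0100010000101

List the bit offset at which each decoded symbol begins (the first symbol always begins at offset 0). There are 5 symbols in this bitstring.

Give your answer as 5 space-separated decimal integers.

Answer: 0 2 6 10 11

Derivation:
Bit 0: prefix='0' (no match yet)
Bit 1: prefix='01' -> emit 'k', reset
Bit 2: prefix='0' (no match yet)
Bit 3: prefix='00' (no match yet)
Bit 4: prefix='000' (no match yet)
Bit 5: prefix='0001' -> emit 'f', reset
Bit 6: prefix='0' (no match yet)
Bit 7: prefix='00' (no match yet)
Bit 8: prefix='000' (no match yet)
Bit 9: prefix='0000' -> emit 'e', reset
Bit 10: prefix='1' -> emit 'g', reset
Bit 11: prefix='0' (no match yet)
Bit 12: prefix='01' -> emit 'k', reset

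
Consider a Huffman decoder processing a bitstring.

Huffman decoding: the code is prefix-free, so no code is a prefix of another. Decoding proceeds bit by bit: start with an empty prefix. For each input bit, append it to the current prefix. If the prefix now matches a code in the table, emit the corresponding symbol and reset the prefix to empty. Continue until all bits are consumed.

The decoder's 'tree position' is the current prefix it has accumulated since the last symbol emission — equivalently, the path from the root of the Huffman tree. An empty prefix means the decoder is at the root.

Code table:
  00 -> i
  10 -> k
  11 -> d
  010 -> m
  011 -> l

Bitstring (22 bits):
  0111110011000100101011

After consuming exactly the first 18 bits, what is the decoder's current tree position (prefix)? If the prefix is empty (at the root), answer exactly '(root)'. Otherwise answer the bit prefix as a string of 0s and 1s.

Answer: (root)

Derivation:
Bit 0: prefix='0' (no match yet)
Bit 1: prefix='01' (no match yet)
Bit 2: prefix='011' -> emit 'l', reset
Bit 3: prefix='1' (no match yet)
Bit 4: prefix='11' -> emit 'd', reset
Bit 5: prefix='1' (no match yet)
Bit 6: prefix='10' -> emit 'k', reset
Bit 7: prefix='0' (no match yet)
Bit 8: prefix='01' (no match yet)
Bit 9: prefix='011' -> emit 'l', reset
Bit 10: prefix='0' (no match yet)
Bit 11: prefix='00' -> emit 'i', reset
Bit 12: prefix='0' (no match yet)
Bit 13: prefix='01' (no match yet)
Bit 14: prefix='010' -> emit 'm', reset
Bit 15: prefix='0' (no match yet)
Bit 16: prefix='01' (no match yet)
Bit 17: prefix='010' -> emit 'm', reset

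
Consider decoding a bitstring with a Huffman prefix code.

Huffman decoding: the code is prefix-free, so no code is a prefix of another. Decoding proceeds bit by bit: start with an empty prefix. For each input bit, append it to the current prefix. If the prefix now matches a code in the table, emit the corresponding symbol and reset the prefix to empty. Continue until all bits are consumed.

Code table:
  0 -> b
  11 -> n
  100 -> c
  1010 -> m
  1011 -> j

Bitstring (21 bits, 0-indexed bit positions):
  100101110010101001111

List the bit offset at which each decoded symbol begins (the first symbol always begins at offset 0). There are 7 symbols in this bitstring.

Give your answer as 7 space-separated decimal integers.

Answer: 0 3 7 10 14 17 19

Derivation:
Bit 0: prefix='1' (no match yet)
Bit 1: prefix='10' (no match yet)
Bit 2: prefix='100' -> emit 'c', reset
Bit 3: prefix='1' (no match yet)
Bit 4: prefix='10' (no match yet)
Bit 5: prefix='101' (no match yet)
Bit 6: prefix='1011' -> emit 'j', reset
Bit 7: prefix='1' (no match yet)
Bit 8: prefix='10' (no match yet)
Bit 9: prefix='100' -> emit 'c', reset
Bit 10: prefix='1' (no match yet)
Bit 11: prefix='10' (no match yet)
Bit 12: prefix='101' (no match yet)
Bit 13: prefix='1010' -> emit 'm', reset
Bit 14: prefix='1' (no match yet)
Bit 15: prefix='10' (no match yet)
Bit 16: prefix='100' -> emit 'c', reset
Bit 17: prefix='1' (no match yet)
Bit 18: prefix='11' -> emit 'n', reset
Bit 19: prefix='1' (no match yet)
Bit 20: prefix='11' -> emit 'n', reset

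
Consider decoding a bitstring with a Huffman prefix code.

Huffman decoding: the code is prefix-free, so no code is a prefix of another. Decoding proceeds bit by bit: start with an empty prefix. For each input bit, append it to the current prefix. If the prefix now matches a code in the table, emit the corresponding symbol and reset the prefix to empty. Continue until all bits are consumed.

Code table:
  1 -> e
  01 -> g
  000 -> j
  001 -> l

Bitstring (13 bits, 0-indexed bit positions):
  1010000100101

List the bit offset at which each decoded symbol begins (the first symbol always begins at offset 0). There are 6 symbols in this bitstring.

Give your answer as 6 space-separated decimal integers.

Bit 0: prefix='1' -> emit 'e', reset
Bit 1: prefix='0' (no match yet)
Bit 2: prefix='01' -> emit 'g', reset
Bit 3: prefix='0' (no match yet)
Bit 4: prefix='00' (no match yet)
Bit 5: prefix='000' -> emit 'j', reset
Bit 6: prefix='0' (no match yet)
Bit 7: prefix='01' -> emit 'g', reset
Bit 8: prefix='0' (no match yet)
Bit 9: prefix='00' (no match yet)
Bit 10: prefix='001' -> emit 'l', reset
Bit 11: prefix='0' (no match yet)
Bit 12: prefix='01' -> emit 'g', reset

Answer: 0 1 3 6 8 11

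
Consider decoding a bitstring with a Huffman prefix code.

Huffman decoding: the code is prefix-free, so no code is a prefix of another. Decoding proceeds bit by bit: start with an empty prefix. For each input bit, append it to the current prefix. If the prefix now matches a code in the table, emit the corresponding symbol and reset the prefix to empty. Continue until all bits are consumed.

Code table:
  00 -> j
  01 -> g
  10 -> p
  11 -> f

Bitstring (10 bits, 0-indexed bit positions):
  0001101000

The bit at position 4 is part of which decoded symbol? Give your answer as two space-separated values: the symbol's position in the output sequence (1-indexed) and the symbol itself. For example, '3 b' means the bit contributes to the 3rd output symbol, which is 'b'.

Bit 0: prefix='0' (no match yet)
Bit 1: prefix='00' -> emit 'j', reset
Bit 2: prefix='0' (no match yet)
Bit 3: prefix='01' -> emit 'g', reset
Bit 4: prefix='1' (no match yet)
Bit 5: prefix='10' -> emit 'p', reset
Bit 6: prefix='1' (no match yet)
Bit 7: prefix='10' -> emit 'p', reset
Bit 8: prefix='0' (no match yet)

Answer: 3 p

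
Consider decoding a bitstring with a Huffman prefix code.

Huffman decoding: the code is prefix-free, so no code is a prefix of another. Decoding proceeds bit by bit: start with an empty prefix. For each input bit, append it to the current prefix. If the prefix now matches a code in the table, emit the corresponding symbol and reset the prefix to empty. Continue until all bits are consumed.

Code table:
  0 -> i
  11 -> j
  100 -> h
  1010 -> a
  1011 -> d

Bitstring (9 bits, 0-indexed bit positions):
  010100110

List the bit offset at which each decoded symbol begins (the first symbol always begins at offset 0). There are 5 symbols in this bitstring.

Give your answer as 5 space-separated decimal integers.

Bit 0: prefix='0' -> emit 'i', reset
Bit 1: prefix='1' (no match yet)
Bit 2: prefix='10' (no match yet)
Bit 3: prefix='101' (no match yet)
Bit 4: prefix='1010' -> emit 'a', reset
Bit 5: prefix='0' -> emit 'i', reset
Bit 6: prefix='1' (no match yet)
Bit 7: prefix='11' -> emit 'j', reset
Bit 8: prefix='0' -> emit 'i', reset

Answer: 0 1 5 6 8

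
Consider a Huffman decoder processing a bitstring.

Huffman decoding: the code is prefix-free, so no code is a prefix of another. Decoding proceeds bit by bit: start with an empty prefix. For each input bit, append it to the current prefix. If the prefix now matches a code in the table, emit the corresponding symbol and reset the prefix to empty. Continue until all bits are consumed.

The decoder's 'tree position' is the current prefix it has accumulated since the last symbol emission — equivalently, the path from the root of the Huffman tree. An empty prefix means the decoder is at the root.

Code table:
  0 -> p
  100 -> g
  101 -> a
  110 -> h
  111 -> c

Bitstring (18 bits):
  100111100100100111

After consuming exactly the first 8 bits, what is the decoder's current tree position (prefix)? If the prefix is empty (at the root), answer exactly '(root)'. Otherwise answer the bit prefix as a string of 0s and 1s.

Answer: 10

Derivation:
Bit 0: prefix='1' (no match yet)
Bit 1: prefix='10' (no match yet)
Bit 2: prefix='100' -> emit 'g', reset
Bit 3: prefix='1' (no match yet)
Bit 4: prefix='11' (no match yet)
Bit 5: prefix='111' -> emit 'c', reset
Bit 6: prefix='1' (no match yet)
Bit 7: prefix='10' (no match yet)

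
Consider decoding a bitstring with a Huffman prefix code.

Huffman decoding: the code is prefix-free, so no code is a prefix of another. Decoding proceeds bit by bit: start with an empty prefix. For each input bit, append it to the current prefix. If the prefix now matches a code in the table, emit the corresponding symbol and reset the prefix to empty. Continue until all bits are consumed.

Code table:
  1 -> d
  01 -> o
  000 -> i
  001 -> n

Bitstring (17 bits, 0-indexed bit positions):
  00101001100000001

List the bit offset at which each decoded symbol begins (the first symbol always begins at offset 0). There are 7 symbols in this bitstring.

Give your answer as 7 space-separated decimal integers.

Answer: 0 3 5 8 9 12 15

Derivation:
Bit 0: prefix='0' (no match yet)
Bit 1: prefix='00' (no match yet)
Bit 2: prefix='001' -> emit 'n', reset
Bit 3: prefix='0' (no match yet)
Bit 4: prefix='01' -> emit 'o', reset
Bit 5: prefix='0' (no match yet)
Bit 6: prefix='00' (no match yet)
Bit 7: prefix='001' -> emit 'n', reset
Bit 8: prefix='1' -> emit 'd', reset
Bit 9: prefix='0' (no match yet)
Bit 10: prefix='00' (no match yet)
Bit 11: prefix='000' -> emit 'i', reset
Bit 12: prefix='0' (no match yet)
Bit 13: prefix='00' (no match yet)
Bit 14: prefix='000' -> emit 'i', reset
Bit 15: prefix='0' (no match yet)
Bit 16: prefix='01' -> emit 'o', reset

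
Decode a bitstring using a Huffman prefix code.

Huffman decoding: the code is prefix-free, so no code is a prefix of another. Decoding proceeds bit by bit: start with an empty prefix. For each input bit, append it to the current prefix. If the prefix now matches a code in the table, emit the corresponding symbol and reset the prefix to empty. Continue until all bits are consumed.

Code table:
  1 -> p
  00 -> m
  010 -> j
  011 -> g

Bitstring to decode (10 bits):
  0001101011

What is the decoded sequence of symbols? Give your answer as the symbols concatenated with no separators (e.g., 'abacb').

Answer: mgjpp

Derivation:
Bit 0: prefix='0' (no match yet)
Bit 1: prefix='00' -> emit 'm', reset
Bit 2: prefix='0' (no match yet)
Bit 3: prefix='01' (no match yet)
Bit 4: prefix='011' -> emit 'g', reset
Bit 5: prefix='0' (no match yet)
Bit 6: prefix='01' (no match yet)
Bit 7: prefix='010' -> emit 'j', reset
Bit 8: prefix='1' -> emit 'p', reset
Bit 9: prefix='1' -> emit 'p', reset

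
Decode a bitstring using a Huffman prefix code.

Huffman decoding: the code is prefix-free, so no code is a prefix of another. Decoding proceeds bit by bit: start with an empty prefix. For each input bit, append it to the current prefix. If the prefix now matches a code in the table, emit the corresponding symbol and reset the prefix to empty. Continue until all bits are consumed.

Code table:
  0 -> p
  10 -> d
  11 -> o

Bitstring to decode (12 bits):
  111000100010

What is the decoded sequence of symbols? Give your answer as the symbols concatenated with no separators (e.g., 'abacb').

Bit 0: prefix='1' (no match yet)
Bit 1: prefix='11' -> emit 'o', reset
Bit 2: prefix='1' (no match yet)
Bit 3: prefix='10' -> emit 'd', reset
Bit 4: prefix='0' -> emit 'p', reset
Bit 5: prefix='0' -> emit 'p', reset
Bit 6: prefix='1' (no match yet)
Bit 7: prefix='10' -> emit 'd', reset
Bit 8: prefix='0' -> emit 'p', reset
Bit 9: prefix='0' -> emit 'p', reset
Bit 10: prefix='1' (no match yet)
Bit 11: prefix='10' -> emit 'd', reset

Answer: odppdppd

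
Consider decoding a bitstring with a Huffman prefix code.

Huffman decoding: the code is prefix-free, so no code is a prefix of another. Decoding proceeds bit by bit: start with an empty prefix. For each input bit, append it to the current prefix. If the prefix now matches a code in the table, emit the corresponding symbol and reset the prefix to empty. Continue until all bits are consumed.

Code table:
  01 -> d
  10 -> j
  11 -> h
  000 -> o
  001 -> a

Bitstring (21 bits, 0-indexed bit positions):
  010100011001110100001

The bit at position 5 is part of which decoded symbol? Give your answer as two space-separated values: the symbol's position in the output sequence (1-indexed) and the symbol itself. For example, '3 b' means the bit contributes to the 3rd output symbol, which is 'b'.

Bit 0: prefix='0' (no match yet)
Bit 1: prefix='01' -> emit 'd', reset
Bit 2: prefix='0' (no match yet)
Bit 3: prefix='01' -> emit 'd', reset
Bit 4: prefix='0' (no match yet)
Bit 5: prefix='00' (no match yet)
Bit 6: prefix='000' -> emit 'o', reset
Bit 7: prefix='1' (no match yet)
Bit 8: prefix='11' -> emit 'h', reset
Bit 9: prefix='0' (no match yet)

Answer: 3 o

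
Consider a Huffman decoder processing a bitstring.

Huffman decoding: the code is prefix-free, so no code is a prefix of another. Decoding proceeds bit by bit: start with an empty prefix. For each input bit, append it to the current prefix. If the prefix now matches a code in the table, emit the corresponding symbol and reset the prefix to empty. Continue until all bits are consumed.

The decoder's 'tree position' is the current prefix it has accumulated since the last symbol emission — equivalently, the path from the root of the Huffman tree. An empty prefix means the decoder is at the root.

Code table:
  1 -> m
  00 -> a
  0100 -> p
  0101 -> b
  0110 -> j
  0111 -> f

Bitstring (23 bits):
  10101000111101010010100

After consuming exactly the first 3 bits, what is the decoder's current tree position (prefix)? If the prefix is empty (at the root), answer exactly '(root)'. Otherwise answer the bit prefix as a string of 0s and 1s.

Bit 0: prefix='1' -> emit 'm', reset
Bit 1: prefix='0' (no match yet)
Bit 2: prefix='01' (no match yet)

Answer: 01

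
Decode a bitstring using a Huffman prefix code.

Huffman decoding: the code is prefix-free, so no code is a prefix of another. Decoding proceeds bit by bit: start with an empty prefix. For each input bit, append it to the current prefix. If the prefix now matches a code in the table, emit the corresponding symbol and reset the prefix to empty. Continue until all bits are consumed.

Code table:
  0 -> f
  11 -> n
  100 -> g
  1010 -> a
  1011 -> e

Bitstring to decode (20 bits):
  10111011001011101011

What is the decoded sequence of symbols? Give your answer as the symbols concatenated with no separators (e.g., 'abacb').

Bit 0: prefix='1' (no match yet)
Bit 1: prefix='10' (no match yet)
Bit 2: prefix='101' (no match yet)
Bit 3: prefix='1011' -> emit 'e', reset
Bit 4: prefix='1' (no match yet)
Bit 5: prefix='10' (no match yet)
Bit 6: prefix='101' (no match yet)
Bit 7: prefix='1011' -> emit 'e', reset
Bit 8: prefix='0' -> emit 'f', reset
Bit 9: prefix='0' -> emit 'f', reset
Bit 10: prefix='1' (no match yet)
Bit 11: prefix='10' (no match yet)
Bit 12: prefix='101' (no match yet)
Bit 13: prefix='1011' -> emit 'e', reset
Bit 14: prefix='1' (no match yet)
Bit 15: prefix='10' (no match yet)
Bit 16: prefix='101' (no match yet)
Bit 17: prefix='1010' -> emit 'a', reset
Bit 18: prefix='1' (no match yet)
Bit 19: prefix='11' -> emit 'n', reset

Answer: eeffean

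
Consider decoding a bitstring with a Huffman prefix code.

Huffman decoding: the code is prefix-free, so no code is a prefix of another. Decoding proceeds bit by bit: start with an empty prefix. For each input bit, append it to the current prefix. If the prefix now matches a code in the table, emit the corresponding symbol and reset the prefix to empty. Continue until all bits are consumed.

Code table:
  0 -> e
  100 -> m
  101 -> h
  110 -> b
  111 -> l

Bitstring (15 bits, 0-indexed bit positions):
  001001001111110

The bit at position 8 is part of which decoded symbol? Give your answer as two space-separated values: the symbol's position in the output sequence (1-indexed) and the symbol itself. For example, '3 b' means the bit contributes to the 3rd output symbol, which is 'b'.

Bit 0: prefix='0' -> emit 'e', reset
Bit 1: prefix='0' -> emit 'e', reset
Bit 2: prefix='1' (no match yet)
Bit 3: prefix='10' (no match yet)
Bit 4: prefix='100' -> emit 'm', reset
Bit 5: prefix='1' (no match yet)
Bit 6: prefix='10' (no match yet)
Bit 7: prefix='100' -> emit 'm', reset
Bit 8: prefix='1' (no match yet)
Bit 9: prefix='11' (no match yet)
Bit 10: prefix='111' -> emit 'l', reset
Bit 11: prefix='1' (no match yet)
Bit 12: prefix='11' (no match yet)

Answer: 5 l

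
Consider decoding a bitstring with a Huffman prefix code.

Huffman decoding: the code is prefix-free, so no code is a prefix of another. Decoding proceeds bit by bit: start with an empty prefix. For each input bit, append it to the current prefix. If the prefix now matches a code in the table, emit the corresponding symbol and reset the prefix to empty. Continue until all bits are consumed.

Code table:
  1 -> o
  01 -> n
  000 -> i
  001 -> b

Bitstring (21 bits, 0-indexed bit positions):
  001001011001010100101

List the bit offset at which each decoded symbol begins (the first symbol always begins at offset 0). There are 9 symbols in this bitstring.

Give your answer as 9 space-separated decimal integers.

Answer: 0 3 6 8 9 12 14 16 19

Derivation:
Bit 0: prefix='0' (no match yet)
Bit 1: prefix='00' (no match yet)
Bit 2: prefix='001' -> emit 'b', reset
Bit 3: prefix='0' (no match yet)
Bit 4: prefix='00' (no match yet)
Bit 5: prefix='001' -> emit 'b', reset
Bit 6: prefix='0' (no match yet)
Bit 7: prefix='01' -> emit 'n', reset
Bit 8: prefix='1' -> emit 'o', reset
Bit 9: prefix='0' (no match yet)
Bit 10: prefix='00' (no match yet)
Bit 11: prefix='001' -> emit 'b', reset
Bit 12: prefix='0' (no match yet)
Bit 13: prefix='01' -> emit 'n', reset
Bit 14: prefix='0' (no match yet)
Bit 15: prefix='01' -> emit 'n', reset
Bit 16: prefix='0' (no match yet)
Bit 17: prefix='00' (no match yet)
Bit 18: prefix='001' -> emit 'b', reset
Bit 19: prefix='0' (no match yet)
Bit 20: prefix='01' -> emit 'n', reset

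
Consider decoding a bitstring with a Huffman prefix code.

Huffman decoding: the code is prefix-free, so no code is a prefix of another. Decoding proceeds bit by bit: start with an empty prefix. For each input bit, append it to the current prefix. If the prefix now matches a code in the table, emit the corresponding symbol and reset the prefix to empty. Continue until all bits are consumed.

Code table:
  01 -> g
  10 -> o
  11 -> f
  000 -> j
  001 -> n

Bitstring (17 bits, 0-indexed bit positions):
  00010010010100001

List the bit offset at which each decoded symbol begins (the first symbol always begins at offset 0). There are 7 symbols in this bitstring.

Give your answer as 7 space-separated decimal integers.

Answer: 0 3 5 7 10 12 15

Derivation:
Bit 0: prefix='0' (no match yet)
Bit 1: prefix='00' (no match yet)
Bit 2: prefix='000' -> emit 'j', reset
Bit 3: prefix='1' (no match yet)
Bit 4: prefix='10' -> emit 'o', reset
Bit 5: prefix='0' (no match yet)
Bit 6: prefix='01' -> emit 'g', reset
Bit 7: prefix='0' (no match yet)
Bit 8: prefix='00' (no match yet)
Bit 9: prefix='001' -> emit 'n', reset
Bit 10: prefix='0' (no match yet)
Bit 11: prefix='01' -> emit 'g', reset
Bit 12: prefix='0' (no match yet)
Bit 13: prefix='00' (no match yet)
Bit 14: prefix='000' -> emit 'j', reset
Bit 15: prefix='0' (no match yet)
Bit 16: prefix='01' -> emit 'g', reset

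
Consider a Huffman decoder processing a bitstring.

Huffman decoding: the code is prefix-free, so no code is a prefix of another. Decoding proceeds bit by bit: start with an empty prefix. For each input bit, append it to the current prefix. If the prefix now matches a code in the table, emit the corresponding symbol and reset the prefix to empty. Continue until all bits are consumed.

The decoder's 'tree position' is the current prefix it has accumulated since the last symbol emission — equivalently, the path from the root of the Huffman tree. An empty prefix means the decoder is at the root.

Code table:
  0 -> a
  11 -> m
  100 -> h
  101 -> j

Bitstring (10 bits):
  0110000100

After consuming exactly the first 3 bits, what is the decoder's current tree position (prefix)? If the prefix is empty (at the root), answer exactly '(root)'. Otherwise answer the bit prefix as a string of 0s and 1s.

Bit 0: prefix='0' -> emit 'a', reset
Bit 1: prefix='1' (no match yet)
Bit 2: prefix='11' -> emit 'm', reset

Answer: (root)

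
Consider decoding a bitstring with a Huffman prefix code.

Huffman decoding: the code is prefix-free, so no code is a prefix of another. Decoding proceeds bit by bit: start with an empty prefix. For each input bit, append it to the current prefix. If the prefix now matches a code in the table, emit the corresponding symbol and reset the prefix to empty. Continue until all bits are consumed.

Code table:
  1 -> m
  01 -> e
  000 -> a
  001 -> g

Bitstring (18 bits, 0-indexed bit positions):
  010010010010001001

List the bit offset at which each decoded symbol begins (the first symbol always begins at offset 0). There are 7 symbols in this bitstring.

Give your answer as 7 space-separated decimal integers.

Answer: 0 2 5 8 11 14 15

Derivation:
Bit 0: prefix='0' (no match yet)
Bit 1: prefix='01' -> emit 'e', reset
Bit 2: prefix='0' (no match yet)
Bit 3: prefix='00' (no match yet)
Bit 4: prefix='001' -> emit 'g', reset
Bit 5: prefix='0' (no match yet)
Bit 6: prefix='00' (no match yet)
Bit 7: prefix='001' -> emit 'g', reset
Bit 8: prefix='0' (no match yet)
Bit 9: prefix='00' (no match yet)
Bit 10: prefix='001' -> emit 'g', reset
Bit 11: prefix='0' (no match yet)
Bit 12: prefix='00' (no match yet)
Bit 13: prefix='000' -> emit 'a', reset
Bit 14: prefix='1' -> emit 'm', reset
Bit 15: prefix='0' (no match yet)
Bit 16: prefix='00' (no match yet)
Bit 17: prefix='001' -> emit 'g', reset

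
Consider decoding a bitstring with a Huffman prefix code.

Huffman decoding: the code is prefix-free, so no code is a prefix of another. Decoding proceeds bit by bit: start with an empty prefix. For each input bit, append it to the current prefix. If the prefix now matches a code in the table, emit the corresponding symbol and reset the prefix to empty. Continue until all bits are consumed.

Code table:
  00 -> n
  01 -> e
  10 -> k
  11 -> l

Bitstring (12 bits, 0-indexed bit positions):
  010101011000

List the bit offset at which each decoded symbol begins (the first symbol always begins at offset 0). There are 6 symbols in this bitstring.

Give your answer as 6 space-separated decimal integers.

Bit 0: prefix='0' (no match yet)
Bit 1: prefix='01' -> emit 'e', reset
Bit 2: prefix='0' (no match yet)
Bit 3: prefix='01' -> emit 'e', reset
Bit 4: prefix='0' (no match yet)
Bit 5: prefix='01' -> emit 'e', reset
Bit 6: prefix='0' (no match yet)
Bit 7: prefix='01' -> emit 'e', reset
Bit 8: prefix='1' (no match yet)
Bit 9: prefix='10' -> emit 'k', reset
Bit 10: prefix='0' (no match yet)
Bit 11: prefix='00' -> emit 'n', reset

Answer: 0 2 4 6 8 10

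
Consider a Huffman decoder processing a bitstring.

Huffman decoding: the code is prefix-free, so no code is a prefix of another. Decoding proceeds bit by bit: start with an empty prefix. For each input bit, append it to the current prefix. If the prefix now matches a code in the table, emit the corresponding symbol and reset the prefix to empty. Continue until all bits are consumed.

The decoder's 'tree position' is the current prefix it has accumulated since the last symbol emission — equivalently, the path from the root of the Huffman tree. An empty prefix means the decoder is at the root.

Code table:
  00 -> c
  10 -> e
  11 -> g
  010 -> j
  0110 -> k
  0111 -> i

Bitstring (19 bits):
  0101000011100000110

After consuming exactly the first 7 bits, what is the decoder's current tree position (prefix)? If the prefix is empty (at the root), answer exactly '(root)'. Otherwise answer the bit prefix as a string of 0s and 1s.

Answer: (root)

Derivation:
Bit 0: prefix='0' (no match yet)
Bit 1: prefix='01' (no match yet)
Bit 2: prefix='010' -> emit 'j', reset
Bit 3: prefix='1' (no match yet)
Bit 4: prefix='10' -> emit 'e', reset
Bit 5: prefix='0' (no match yet)
Bit 6: prefix='00' -> emit 'c', reset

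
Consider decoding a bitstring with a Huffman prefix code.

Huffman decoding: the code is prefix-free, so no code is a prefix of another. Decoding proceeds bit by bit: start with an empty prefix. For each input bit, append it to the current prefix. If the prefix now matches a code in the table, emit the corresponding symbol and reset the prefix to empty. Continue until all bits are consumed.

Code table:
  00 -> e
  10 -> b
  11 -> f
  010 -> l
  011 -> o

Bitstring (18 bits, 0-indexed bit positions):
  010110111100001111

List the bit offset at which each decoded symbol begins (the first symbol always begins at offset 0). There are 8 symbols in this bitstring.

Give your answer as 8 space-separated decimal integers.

Answer: 0 3 5 8 10 12 14 16

Derivation:
Bit 0: prefix='0' (no match yet)
Bit 1: prefix='01' (no match yet)
Bit 2: prefix='010' -> emit 'l', reset
Bit 3: prefix='1' (no match yet)
Bit 4: prefix='11' -> emit 'f', reset
Bit 5: prefix='0' (no match yet)
Bit 6: prefix='01' (no match yet)
Bit 7: prefix='011' -> emit 'o', reset
Bit 8: prefix='1' (no match yet)
Bit 9: prefix='11' -> emit 'f', reset
Bit 10: prefix='0' (no match yet)
Bit 11: prefix='00' -> emit 'e', reset
Bit 12: prefix='0' (no match yet)
Bit 13: prefix='00' -> emit 'e', reset
Bit 14: prefix='1' (no match yet)
Bit 15: prefix='11' -> emit 'f', reset
Bit 16: prefix='1' (no match yet)
Bit 17: prefix='11' -> emit 'f', reset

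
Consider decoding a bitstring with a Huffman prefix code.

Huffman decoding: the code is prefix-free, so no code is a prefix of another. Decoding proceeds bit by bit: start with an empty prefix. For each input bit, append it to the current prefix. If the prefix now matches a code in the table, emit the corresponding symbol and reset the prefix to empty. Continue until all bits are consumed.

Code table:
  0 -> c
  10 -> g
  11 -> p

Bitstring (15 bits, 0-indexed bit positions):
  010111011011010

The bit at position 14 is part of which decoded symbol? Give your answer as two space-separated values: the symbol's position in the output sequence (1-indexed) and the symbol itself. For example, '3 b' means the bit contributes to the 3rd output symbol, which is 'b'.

Bit 0: prefix='0' -> emit 'c', reset
Bit 1: prefix='1' (no match yet)
Bit 2: prefix='10' -> emit 'g', reset
Bit 3: prefix='1' (no match yet)
Bit 4: prefix='11' -> emit 'p', reset
Bit 5: prefix='1' (no match yet)
Bit 6: prefix='10' -> emit 'g', reset
Bit 7: prefix='1' (no match yet)
Bit 8: prefix='11' -> emit 'p', reset
Bit 9: prefix='0' -> emit 'c', reset
Bit 10: prefix='1' (no match yet)
Bit 11: prefix='11' -> emit 'p', reset
Bit 12: prefix='0' -> emit 'c', reset
Bit 13: prefix='1' (no match yet)
Bit 14: prefix='10' -> emit 'g', reset

Answer: 9 g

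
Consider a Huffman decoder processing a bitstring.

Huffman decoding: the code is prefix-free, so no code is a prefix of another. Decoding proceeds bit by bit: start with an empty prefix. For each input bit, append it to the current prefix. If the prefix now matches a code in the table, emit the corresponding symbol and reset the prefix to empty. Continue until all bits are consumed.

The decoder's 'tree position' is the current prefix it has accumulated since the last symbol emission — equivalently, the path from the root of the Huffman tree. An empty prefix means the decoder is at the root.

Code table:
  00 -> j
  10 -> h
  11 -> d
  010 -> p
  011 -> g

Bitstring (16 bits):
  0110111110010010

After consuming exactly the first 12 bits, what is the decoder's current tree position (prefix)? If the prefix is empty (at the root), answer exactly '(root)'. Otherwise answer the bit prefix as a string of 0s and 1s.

Bit 0: prefix='0' (no match yet)
Bit 1: prefix='01' (no match yet)
Bit 2: prefix='011' -> emit 'g', reset
Bit 3: prefix='0' (no match yet)
Bit 4: prefix='01' (no match yet)
Bit 5: prefix='011' -> emit 'g', reset
Bit 6: prefix='1' (no match yet)
Bit 7: prefix='11' -> emit 'd', reset
Bit 8: prefix='1' (no match yet)
Bit 9: prefix='10' -> emit 'h', reset
Bit 10: prefix='0' (no match yet)
Bit 11: prefix='01' (no match yet)

Answer: 01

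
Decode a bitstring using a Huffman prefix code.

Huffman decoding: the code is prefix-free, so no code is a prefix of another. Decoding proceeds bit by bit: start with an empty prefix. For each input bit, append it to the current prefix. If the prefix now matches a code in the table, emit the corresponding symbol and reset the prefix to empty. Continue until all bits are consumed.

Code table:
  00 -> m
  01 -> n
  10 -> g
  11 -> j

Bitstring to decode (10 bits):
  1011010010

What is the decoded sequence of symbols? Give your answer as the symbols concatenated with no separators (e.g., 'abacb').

Answer: gjnmg

Derivation:
Bit 0: prefix='1' (no match yet)
Bit 1: prefix='10' -> emit 'g', reset
Bit 2: prefix='1' (no match yet)
Bit 3: prefix='11' -> emit 'j', reset
Bit 4: prefix='0' (no match yet)
Bit 5: prefix='01' -> emit 'n', reset
Bit 6: prefix='0' (no match yet)
Bit 7: prefix='00' -> emit 'm', reset
Bit 8: prefix='1' (no match yet)
Bit 9: prefix='10' -> emit 'g', reset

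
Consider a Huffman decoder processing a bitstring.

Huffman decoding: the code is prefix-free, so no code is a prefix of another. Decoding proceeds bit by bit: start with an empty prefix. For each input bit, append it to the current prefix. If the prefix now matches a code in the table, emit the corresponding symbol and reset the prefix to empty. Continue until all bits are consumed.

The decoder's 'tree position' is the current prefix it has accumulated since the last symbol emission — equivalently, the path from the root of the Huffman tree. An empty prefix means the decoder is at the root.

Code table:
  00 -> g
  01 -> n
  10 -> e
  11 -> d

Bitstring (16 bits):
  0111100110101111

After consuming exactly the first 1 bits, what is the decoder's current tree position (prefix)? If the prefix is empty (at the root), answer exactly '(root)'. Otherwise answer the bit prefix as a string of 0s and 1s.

Bit 0: prefix='0' (no match yet)

Answer: 0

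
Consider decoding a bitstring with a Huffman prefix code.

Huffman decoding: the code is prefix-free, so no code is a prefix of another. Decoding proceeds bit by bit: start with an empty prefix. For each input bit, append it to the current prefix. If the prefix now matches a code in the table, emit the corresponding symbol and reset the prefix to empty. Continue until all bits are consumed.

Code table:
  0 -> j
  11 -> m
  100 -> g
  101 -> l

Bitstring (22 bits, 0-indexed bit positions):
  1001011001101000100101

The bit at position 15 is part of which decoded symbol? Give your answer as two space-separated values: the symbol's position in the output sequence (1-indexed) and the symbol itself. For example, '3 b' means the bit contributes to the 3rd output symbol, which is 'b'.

Bit 0: prefix='1' (no match yet)
Bit 1: prefix='10' (no match yet)
Bit 2: prefix='100' -> emit 'g', reset
Bit 3: prefix='1' (no match yet)
Bit 4: prefix='10' (no match yet)
Bit 5: prefix='101' -> emit 'l', reset
Bit 6: prefix='1' (no match yet)
Bit 7: prefix='10' (no match yet)
Bit 8: prefix='100' -> emit 'g', reset
Bit 9: prefix='1' (no match yet)
Bit 10: prefix='11' -> emit 'm', reset
Bit 11: prefix='0' -> emit 'j', reset
Bit 12: prefix='1' (no match yet)
Bit 13: prefix='10' (no match yet)
Bit 14: prefix='100' -> emit 'g', reset
Bit 15: prefix='0' -> emit 'j', reset
Bit 16: prefix='1' (no match yet)
Bit 17: prefix='10' (no match yet)
Bit 18: prefix='100' -> emit 'g', reset
Bit 19: prefix='1' (no match yet)

Answer: 7 j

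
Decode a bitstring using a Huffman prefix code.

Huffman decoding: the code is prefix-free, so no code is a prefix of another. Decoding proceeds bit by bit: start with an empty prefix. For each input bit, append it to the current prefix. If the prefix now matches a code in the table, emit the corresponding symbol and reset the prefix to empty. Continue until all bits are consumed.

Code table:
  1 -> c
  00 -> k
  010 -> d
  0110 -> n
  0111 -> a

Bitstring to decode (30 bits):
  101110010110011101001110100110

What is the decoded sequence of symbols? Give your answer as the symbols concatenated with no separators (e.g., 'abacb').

Bit 0: prefix='1' -> emit 'c', reset
Bit 1: prefix='0' (no match yet)
Bit 2: prefix='01' (no match yet)
Bit 3: prefix='011' (no match yet)
Bit 4: prefix='0111' -> emit 'a', reset
Bit 5: prefix='0' (no match yet)
Bit 6: prefix='00' -> emit 'k', reset
Bit 7: prefix='1' -> emit 'c', reset
Bit 8: prefix='0' (no match yet)
Bit 9: prefix='01' (no match yet)
Bit 10: prefix='011' (no match yet)
Bit 11: prefix='0110' -> emit 'n', reset
Bit 12: prefix='0' (no match yet)
Bit 13: prefix='01' (no match yet)
Bit 14: prefix='011' (no match yet)
Bit 15: prefix='0111' -> emit 'a', reset
Bit 16: prefix='0' (no match yet)
Bit 17: prefix='01' (no match yet)
Bit 18: prefix='010' -> emit 'd', reset
Bit 19: prefix='0' (no match yet)
Bit 20: prefix='01' (no match yet)
Bit 21: prefix='011' (no match yet)
Bit 22: prefix='0111' -> emit 'a', reset
Bit 23: prefix='0' (no match yet)
Bit 24: prefix='01' (no match yet)
Bit 25: prefix='010' -> emit 'd', reset
Bit 26: prefix='0' (no match yet)
Bit 27: prefix='01' (no match yet)
Bit 28: prefix='011' (no match yet)
Bit 29: prefix='0110' -> emit 'n', reset

Answer: cakcnadadn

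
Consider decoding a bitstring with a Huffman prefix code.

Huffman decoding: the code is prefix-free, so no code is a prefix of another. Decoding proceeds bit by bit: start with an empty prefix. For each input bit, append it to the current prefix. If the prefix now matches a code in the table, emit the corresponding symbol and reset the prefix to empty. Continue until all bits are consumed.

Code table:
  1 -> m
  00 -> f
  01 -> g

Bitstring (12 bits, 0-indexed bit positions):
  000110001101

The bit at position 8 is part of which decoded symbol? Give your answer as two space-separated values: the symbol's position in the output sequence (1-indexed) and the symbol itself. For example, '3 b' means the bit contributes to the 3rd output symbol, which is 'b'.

Answer: 5 g

Derivation:
Bit 0: prefix='0' (no match yet)
Bit 1: prefix='00' -> emit 'f', reset
Bit 2: prefix='0' (no match yet)
Bit 3: prefix='01' -> emit 'g', reset
Bit 4: prefix='1' -> emit 'm', reset
Bit 5: prefix='0' (no match yet)
Bit 6: prefix='00' -> emit 'f', reset
Bit 7: prefix='0' (no match yet)
Bit 8: prefix='01' -> emit 'g', reset
Bit 9: prefix='1' -> emit 'm', reset
Bit 10: prefix='0' (no match yet)
Bit 11: prefix='01' -> emit 'g', reset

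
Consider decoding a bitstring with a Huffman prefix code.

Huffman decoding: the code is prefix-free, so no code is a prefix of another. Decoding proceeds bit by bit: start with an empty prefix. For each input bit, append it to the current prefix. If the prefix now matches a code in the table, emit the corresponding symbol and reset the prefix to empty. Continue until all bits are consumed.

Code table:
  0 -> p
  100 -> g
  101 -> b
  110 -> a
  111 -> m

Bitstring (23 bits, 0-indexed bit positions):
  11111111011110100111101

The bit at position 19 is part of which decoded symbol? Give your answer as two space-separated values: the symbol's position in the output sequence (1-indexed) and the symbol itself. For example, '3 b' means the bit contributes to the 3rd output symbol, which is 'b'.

Answer: 8 m

Derivation:
Bit 0: prefix='1' (no match yet)
Bit 1: prefix='11' (no match yet)
Bit 2: prefix='111' -> emit 'm', reset
Bit 3: prefix='1' (no match yet)
Bit 4: prefix='11' (no match yet)
Bit 5: prefix='111' -> emit 'm', reset
Bit 6: prefix='1' (no match yet)
Bit 7: prefix='11' (no match yet)
Bit 8: prefix='110' -> emit 'a', reset
Bit 9: prefix='1' (no match yet)
Bit 10: prefix='11' (no match yet)
Bit 11: prefix='111' -> emit 'm', reset
Bit 12: prefix='1' (no match yet)
Bit 13: prefix='10' (no match yet)
Bit 14: prefix='101' -> emit 'b', reset
Bit 15: prefix='0' -> emit 'p', reset
Bit 16: prefix='0' -> emit 'p', reset
Bit 17: prefix='1' (no match yet)
Bit 18: prefix='11' (no match yet)
Bit 19: prefix='111' -> emit 'm', reset
Bit 20: prefix='1' (no match yet)
Bit 21: prefix='10' (no match yet)
Bit 22: prefix='101' -> emit 'b', reset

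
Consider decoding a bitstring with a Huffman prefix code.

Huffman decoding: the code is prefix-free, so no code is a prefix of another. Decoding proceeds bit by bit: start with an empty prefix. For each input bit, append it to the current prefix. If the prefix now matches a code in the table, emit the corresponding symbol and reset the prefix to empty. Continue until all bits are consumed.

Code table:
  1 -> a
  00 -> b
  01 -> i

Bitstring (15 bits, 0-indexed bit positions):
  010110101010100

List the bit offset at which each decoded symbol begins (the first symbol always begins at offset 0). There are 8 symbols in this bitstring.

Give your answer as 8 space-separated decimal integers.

Answer: 0 2 4 5 7 9 11 13

Derivation:
Bit 0: prefix='0' (no match yet)
Bit 1: prefix='01' -> emit 'i', reset
Bit 2: prefix='0' (no match yet)
Bit 3: prefix='01' -> emit 'i', reset
Bit 4: prefix='1' -> emit 'a', reset
Bit 5: prefix='0' (no match yet)
Bit 6: prefix='01' -> emit 'i', reset
Bit 7: prefix='0' (no match yet)
Bit 8: prefix='01' -> emit 'i', reset
Bit 9: prefix='0' (no match yet)
Bit 10: prefix='01' -> emit 'i', reset
Bit 11: prefix='0' (no match yet)
Bit 12: prefix='01' -> emit 'i', reset
Bit 13: prefix='0' (no match yet)
Bit 14: prefix='00' -> emit 'b', reset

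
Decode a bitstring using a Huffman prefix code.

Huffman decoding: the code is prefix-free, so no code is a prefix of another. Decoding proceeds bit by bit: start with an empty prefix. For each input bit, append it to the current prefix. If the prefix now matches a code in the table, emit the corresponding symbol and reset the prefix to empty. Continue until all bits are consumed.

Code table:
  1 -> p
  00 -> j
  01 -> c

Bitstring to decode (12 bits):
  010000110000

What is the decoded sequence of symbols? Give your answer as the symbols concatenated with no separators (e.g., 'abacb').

Bit 0: prefix='0' (no match yet)
Bit 1: prefix='01' -> emit 'c', reset
Bit 2: prefix='0' (no match yet)
Bit 3: prefix='00' -> emit 'j', reset
Bit 4: prefix='0' (no match yet)
Bit 5: prefix='00' -> emit 'j', reset
Bit 6: prefix='1' -> emit 'p', reset
Bit 7: prefix='1' -> emit 'p', reset
Bit 8: prefix='0' (no match yet)
Bit 9: prefix='00' -> emit 'j', reset
Bit 10: prefix='0' (no match yet)
Bit 11: prefix='00' -> emit 'j', reset

Answer: cjjppjj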